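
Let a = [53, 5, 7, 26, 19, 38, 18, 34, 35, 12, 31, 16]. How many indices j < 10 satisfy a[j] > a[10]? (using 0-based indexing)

4

The element at index 10 is 31.
Elements before it: 53, 5, 7, 26, 19, 38, 18, 34, 35, 12
Those larger than 31: 53, 38, 34, 35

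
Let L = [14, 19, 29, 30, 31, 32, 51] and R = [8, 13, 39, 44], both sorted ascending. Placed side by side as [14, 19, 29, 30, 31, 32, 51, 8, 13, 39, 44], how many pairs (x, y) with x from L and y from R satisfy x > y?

For each element r of the right run, count left-run elements greater than r:
r = 8: 14, 19, 29, 30, 31, 32, 51 → 7
r = 13: 14, 19, 29, 30, 31, 32, 51 → 7
r = 39: 51 → 1
r = 44: 51 → 1
Cross-inversions: 7 + 7 + 1 + 1 = 16

16 split inversions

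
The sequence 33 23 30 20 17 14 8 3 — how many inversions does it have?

27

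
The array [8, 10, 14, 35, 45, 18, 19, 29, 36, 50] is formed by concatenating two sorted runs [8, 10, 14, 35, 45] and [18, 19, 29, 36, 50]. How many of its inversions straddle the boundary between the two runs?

Count, for every r in R, how many entries of L exceed r:
r = 18: 35, 45 → 2
r = 19: 35, 45 → 2
r = 29: 35, 45 → 2
r = 36: 45 → 1
r = 50: none → 0
Cross-inversions: 2 + 2 + 2 + 1 + 0 = 7

7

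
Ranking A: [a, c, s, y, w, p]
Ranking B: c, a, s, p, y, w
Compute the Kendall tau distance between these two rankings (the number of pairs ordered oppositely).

Assign each item its position (1..6) in the first ordering, then rewrite the second ordering as that position sequence:
positions: a→1, c→2, s→3, y→4, w→5, p→6
second ordering as positions: [2, 1, 3, 6, 4, 5]
Discordant pairs = inversions in this position sequence.
2: 1 → 1
1: 0
3: 0
6: 4, 5 → 2
4: 0
5: 0
Total: 1 + 0 + 0 + 2 + 0 + 0 = 3

3 discordant pairs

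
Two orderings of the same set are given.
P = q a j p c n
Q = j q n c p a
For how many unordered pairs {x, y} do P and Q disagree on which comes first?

8

Assign each item its position (1..6) in the first ordering, then rewrite the second ordering as that position sequence:
positions: q→1, a→2, j→3, p→4, c→5, n→6
second ordering as positions: [3, 1, 6, 5, 4, 2]
Discordant pairs = inversions in this position sequence.
3: 1, 2 → 2
1: 0
6: 5, 4, 2 → 3
5: 4, 2 → 2
4: 2 → 1
2: 0
Total: 2 + 0 + 3 + 2 + 1 + 0 = 8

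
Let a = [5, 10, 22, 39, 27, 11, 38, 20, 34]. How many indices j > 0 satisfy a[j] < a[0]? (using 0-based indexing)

The element at index 0 is 5.
Elements after it: 10, 22, 39, 27, 11, 38, 20, 34
None of them are smaller than 5.

0 such elements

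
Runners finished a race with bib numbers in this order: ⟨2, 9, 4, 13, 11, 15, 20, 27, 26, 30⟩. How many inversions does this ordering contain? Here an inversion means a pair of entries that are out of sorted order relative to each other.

Count, for each position, how many later elements it exceeds:
2 → none → 0
9 → 4 → 1
4 → none → 0
13 → 11 → 1
11 → none → 0
15 → none → 0
20 → none → 0
27 → 26 → 1
26 → none → 0
30 → none → 0
Sum: 0 + 1 + 0 + 1 + 0 + 0 + 0 + 1 + 0 + 0 = 3

3 inversions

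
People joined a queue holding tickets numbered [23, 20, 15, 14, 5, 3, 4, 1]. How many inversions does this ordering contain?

Element-by-element contributions:
23: 7
20: 6
15: 5
14: 4
5: 3
3: 1
4: 1
1: 0
Sum: 7 + 6 + 5 + 4 + 3 + 1 + 1 + 0 = 27

27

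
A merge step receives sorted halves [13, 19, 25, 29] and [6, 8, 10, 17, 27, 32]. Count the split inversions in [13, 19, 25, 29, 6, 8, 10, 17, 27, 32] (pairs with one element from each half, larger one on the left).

There are 16 cross-inversions.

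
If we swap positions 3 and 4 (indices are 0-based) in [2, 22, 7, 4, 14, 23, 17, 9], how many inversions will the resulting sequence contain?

11 inversions

Positions 3 and 4 hold 4 and 14; after swapping, the array is [2, 22, 7, 14, 4, 23, 17, 9].
Sweep left to right; for each value list the smaller values that follow it:
2 → none → 0
22 → 7, 14, 4, 17, 9 → 5
7 → 4 → 1
14 → 4, 9 → 2
4 → none → 0
23 → 17, 9 → 2
17 → 9 → 1
9 → none → 0
Sum: 0 + 5 + 1 + 2 + 0 + 2 + 1 + 0 = 11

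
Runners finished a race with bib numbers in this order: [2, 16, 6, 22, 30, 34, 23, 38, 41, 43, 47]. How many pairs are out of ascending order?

Count, for each position, how many later elements it exceeds:
2 → none → 0
16 → 6 → 1
6 → none → 0
22 → none → 0
30 → 23 → 1
34 → 23 → 1
23 → none → 0
38 → none → 0
41 → none → 0
43 → none → 0
47 → none → 0
Sum: 0 + 1 + 0 + 0 + 1 + 1 + 0 + 0 + 0 + 0 + 0 = 3

Inversions: 3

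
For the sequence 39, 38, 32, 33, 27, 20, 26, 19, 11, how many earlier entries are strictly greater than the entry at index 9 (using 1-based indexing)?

The element at index 9 is 11.
Elements before it: 39, 38, 32, 33, 27, 20, 26, 19
Those larger than 11: 39, 38, 32, 33, 27, 20, 26, 19

8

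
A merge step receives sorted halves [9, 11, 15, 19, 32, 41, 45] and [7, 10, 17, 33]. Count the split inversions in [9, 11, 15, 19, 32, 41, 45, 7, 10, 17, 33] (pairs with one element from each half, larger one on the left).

19 split inversions

Take each right-half value and tally the left-half values above it:
r = 7: 9, 11, 15, 19, 32, 41, 45 → 7
r = 10: 11, 15, 19, 32, 41, 45 → 6
r = 17: 19, 32, 41, 45 → 4
r = 33: 41, 45 → 2
Cross-inversions: 7 + 6 + 4 + 2 = 19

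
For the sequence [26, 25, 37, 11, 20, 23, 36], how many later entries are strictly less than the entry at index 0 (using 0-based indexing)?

4

The element at index 0 is 26.
Elements after it: 25, 37, 11, 20, 23, 36
Those smaller than 26: 25, 11, 20, 23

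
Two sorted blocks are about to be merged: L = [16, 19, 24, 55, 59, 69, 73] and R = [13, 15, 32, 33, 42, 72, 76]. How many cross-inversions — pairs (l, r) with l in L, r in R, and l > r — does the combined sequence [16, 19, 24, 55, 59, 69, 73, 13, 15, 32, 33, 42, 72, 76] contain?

27

For each element r of the right run, count left-run elements greater than r:
r = 13: 16, 19, 24, 55, 59, 69, 73 → 7
r = 15: 16, 19, 24, 55, 59, 69, 73 → 7
r = 32: 55, 59, 69, 73 → 4
r = 33: 55, 59, 69, 73 → 4
r = 42: 55, 59, 69, 73 → 4
r = 72: 73 → 1
r = 76: none → 0
Cross-inversions: 7 + 7 + 4 + 4 + 4 + 1 + 0 = 27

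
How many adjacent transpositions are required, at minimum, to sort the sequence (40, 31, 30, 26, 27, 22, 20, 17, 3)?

Minimum adjacent swaps = number of inversions (each swap of adjacent out-of-order elements removes one inversion and no swap can remove more).
Count inversions — for each element, later elements that are smaller:
40: 31, 30, 26, 27, 22, 20, 17, 3 → 8
31: 30, 26, 27, 22, 20, 17, 3 → 7
30: 26, 27, 22, 20, 17, 3 → 6
26: 22, 20, 17, 3 → 4
27: 22, 20, 17, 3 → 4
22: 20, 17, 3 → 3
20: 17, 3 → 2
17: 3 → 1
3: none → 0
Total inversions: 8 + 7 + 6 + 4 + 4 + 3 + 2 + 1 + 0 = 35

35 swaps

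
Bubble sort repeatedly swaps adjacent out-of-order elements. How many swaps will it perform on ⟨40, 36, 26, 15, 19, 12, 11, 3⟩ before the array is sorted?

27 swaps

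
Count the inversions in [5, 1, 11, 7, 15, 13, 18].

3

Inversion pairs (indices are 0-based):
(0,1): 5 > 1
(2,3): 11 > 7
(4,5): 15 > 13
That's 3 pairs.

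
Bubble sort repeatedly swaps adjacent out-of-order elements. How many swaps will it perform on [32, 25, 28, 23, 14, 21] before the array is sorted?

13

The minimum number of adjacent swaps to sort an array equals its inversion count, since every such swap removes exactly one inversion.
Count inversions — for each element, later elements that are smaller:
32: 25, 28, 23, 14, 21 → 5
25: 23, 14, 21 → 3
28: 23, 14, 21 → 3
23: 14, 21 → 2
14: none → 0
21: none → 0
Total inversions: 5 + 3 + 3 + 2 + 0 + 0 = 13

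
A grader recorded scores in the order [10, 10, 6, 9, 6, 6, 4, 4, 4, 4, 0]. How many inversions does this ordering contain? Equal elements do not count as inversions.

Element-by-element contributions:
10 → 6, 9, 6, 6, 4, 4, 4, 4, 0 → 9
10 → 6, 9, 6, 6, 4, 4, 4, 4, 0 → 9
6 → 4, 4, 4, 4, 0 → 5
9 → 6, 6, 4, 4, 4, 4, 0 → 7
6 → 4, 4, 4, 4, 0 → 5
6 → 4, 4, 4, 4, 0 → 5
4 → 0 → 1
4 → 0 → 1
4 → 0 → 1
4 → 0 → 1
0 → none → 0
Sum: 9 + 9 + 5 + 7 + 5 + 5 + 1 + 1 + 1 + 1 + 0 = 44

44 inversions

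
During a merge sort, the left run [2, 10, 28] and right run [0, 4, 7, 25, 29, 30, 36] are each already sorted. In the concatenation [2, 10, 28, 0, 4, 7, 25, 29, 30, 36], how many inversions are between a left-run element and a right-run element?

8

Take each right-half value and tally the left-half values above it:
r = 0: 2, 10, 28 → 3
r = 4: 10, 28 → 2
r = 7: 10, 28 → 2
r = 25: 28 → 1
r = 29: none → 0
r = 30: none → 0
r = 36: none → 0
Cross-inversions: 3 + 2 + 2 + 1 + 0 + 0 + 0 = 8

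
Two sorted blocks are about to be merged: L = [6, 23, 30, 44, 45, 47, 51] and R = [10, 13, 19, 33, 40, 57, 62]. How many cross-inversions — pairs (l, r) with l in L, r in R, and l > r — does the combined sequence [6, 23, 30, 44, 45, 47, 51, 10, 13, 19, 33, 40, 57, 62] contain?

26 cross-inversions

Take each right-half value and tally the left-half values above it:
r = 10: 23, 30, 44, 45, 47, 51 → 6
r = 13: 23, 30, 44, 45, 47, 51 → 6
r = 19: 23, 30, 44, 45, 47, 51 → 6
r = 33: 44, 45, 47, 51 → 4
r = 40: 44, 45, 47, 51 → 4
r = 57: none → 0
r = 62: none → 0
Cross-inversions: 6 + 6 + 6 + 4 + 4 + 0 + 0 = 26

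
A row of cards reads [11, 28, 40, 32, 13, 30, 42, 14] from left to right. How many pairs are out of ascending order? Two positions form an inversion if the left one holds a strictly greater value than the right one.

11 out-of-order pairs

For each element, count later entries that are smaller:
11 → none → 0
28 → 13, 14 → 2
40 → 32, 13, 30, 14 → 4
32 → 13, 30, 14 → 3
13 → none → 0
30 → 14 → 1
42 → 14 → 1
14 → none → 0
Sum: 0 + 2 + 4 + 3 + 0 + 1 + 1 + 0 = 11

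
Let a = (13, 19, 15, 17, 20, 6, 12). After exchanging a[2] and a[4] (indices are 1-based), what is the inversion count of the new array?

11 inversions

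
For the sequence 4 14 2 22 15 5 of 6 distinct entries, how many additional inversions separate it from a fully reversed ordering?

9 inversions short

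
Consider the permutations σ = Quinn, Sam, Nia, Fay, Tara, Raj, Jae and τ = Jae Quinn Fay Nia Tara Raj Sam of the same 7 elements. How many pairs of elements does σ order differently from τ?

Assign each item its position (1..7) in the first ordering, then rewrite the second ordering as that position sequence:
positions: Quinn→1, Sam→2, Nia→3, Fay→4, Tara→5, Raj→6, Jae→7
second ordering as positions: [7, 1, 4, 3, 5, 6, 2]
Discordant pairs = inversions in this position sequence.
7: 1, 4, 3, 5, 6, 2 → 6
1: 0
4: 3, 2 → 2
3: 2 → 1
5: 2 → 1
6: 2 → 1
2: 0
Total: 6 + 0 + 2 + 1 + 1 + 1 + 0 = 11

11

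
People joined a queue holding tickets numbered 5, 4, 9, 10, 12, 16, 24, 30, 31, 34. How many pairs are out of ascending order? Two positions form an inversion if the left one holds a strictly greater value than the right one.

1 out-of-order pair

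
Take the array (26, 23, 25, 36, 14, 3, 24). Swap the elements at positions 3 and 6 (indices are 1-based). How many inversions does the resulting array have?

Positions 3 and 6 hold 25 and 3; after swapping, the array is [26, 23, 3, 36, 14, 25, 24].
For each element, count later entries that are smaller:
26 → 23, 3, 14, 25, 24 → 5
23 → 3, 14 → 2
3 → none → 0
36 → 14, 25, 24 → 3
14 → none → 0
25 → 24 → 1
24 → none → 0
Sum: 5 + 2 + 0 + 3 + 0 + 1 + 0 = 11

11 inversions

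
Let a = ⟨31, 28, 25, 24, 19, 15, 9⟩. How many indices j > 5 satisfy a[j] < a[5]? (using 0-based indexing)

1

The element at index 5 is 15.
Elements after it: 9
Those smaller than 15: 9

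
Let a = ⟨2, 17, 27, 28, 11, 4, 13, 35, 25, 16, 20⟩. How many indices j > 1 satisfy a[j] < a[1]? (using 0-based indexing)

4

The element at index 1 is 17.
Elements after it: 27, 28, 11, 4, 13, 35, 25, 16, 20
Those smaller than 17: 11, 4, 13, 16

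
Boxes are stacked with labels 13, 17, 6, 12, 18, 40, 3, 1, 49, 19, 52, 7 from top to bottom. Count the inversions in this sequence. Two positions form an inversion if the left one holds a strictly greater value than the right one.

27

Count, for each position, how many later elements it exceeds:
13: 5
17: 5
6: 2
12: 3
18: 3
40: 4
3: 1
1: 0
49: 2
19: 1
52: 1
7: 0
Sum: 5 + 5 + 2 + 3 + 3 + 4 + 1 + 0 + 2 + 1 + 1 + 0 = 27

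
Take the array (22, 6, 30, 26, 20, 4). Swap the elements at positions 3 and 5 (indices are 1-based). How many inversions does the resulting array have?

Positions 3 and 5 hold 30 and 20; after swapping, the array is [22, 6, 20, 26, 30, 4].
Element-by-element contributions:
22 → 6, 20, 4 → 3
6 → 4 → 1
20 → 4 → 1
26 → 4 → 1
30 → 4 → 1
4 → none → 0
Sum: 3 + 1 + 1 + 1 + 1 + 0 = 7

There are 7 inversions.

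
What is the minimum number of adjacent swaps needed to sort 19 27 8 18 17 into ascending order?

Minimum adjacent swaps = number of inversions (each swap of adjacent out-of-order elements removes one inversion and no swap can remove more).
Count inversions — for each element, later elements that are smaller:
19: 8, 18, 17 → 3
27: 8, 18, 17 → 3
8: none → 0
18: 17 → 1
17: none → 0
Total inversions: 3 + 3 + 0 + 1 + 0 = 7

7 swaps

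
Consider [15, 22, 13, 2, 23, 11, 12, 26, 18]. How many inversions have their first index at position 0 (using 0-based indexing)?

4

The element at index 0 is 15.
Elements after it: 22, 13, 2, 23, 11, 12, 26, 18
Those smaller than 15: 13, 2, 11, 12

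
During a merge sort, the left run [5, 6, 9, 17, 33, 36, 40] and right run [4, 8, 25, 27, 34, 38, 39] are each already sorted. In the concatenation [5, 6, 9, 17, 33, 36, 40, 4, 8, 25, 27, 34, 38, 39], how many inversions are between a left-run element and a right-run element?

There are 22 split inversions.

For each element r of the right run, count left-run elements greater than r:
r = 4: 5, 6, 9, 17, 33, 36, 40 → 7
r = 8: 9, 17, 33, 36, 40 → 5
r = 25: 33, 36, 40 → 3
r = 27: 33, 36, 40 → 3
r = 34: 36, 40 → 2
r = 38: 40 → 1
r = 39: 40 → 1
Cross-inversions: 7 + 5 + 3 + 3 + 2 + 1 + 1 = 22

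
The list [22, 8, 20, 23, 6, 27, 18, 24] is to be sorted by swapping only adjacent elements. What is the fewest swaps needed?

Each adjacent swap fixes exactly one inversion, so the minimum swap count equals the number of inversions.
Count inversions — for each element, later elements that are smaller:
22: 8, 20, 6, 18 → 4
8: 6 → 1
20: 6, 18 → 2
23: 6, 18 → 2
6: none → 0
27: 18, 24 → 2
18: none → 0
24: none → 0
Total inversions: 4 + 1 + 2 + 2 + 0 + 2 + 0 + 0 = 11

There are 11 adjacent swaps.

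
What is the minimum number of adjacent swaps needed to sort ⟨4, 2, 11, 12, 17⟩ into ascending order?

1

Each adjacent swap fixes exactly one inversion, so the minimum swap count equals the number of inversions.
Count inversions — for each element, later elements that are smaller:
4: 2 → 1
2: none → 0
11: none → 0
12: none → 0
17: none → 0
Total inversions: 1 + 0 + 0 + 0 + 0 = 1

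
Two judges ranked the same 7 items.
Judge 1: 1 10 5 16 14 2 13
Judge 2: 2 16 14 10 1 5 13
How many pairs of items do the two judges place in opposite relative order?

Assign each item its position (1..7) in the first ordering, then rewrite the second ordering as that position sequence:
positions: 1→1, 10→2, 5→3, 16→4, 14→5, 2→6, 13→7
second ordering as positions: [6, 4, 5, 2, 1, 3, 7]
Discordant pairs = inversions in this position sequence.
6: 4, 5, 2, 1, 3 → 5
4: 2, 1, 3 → 3
5: 2, 1, 3 → 3
2: 1 → 1
1: 0
3: 0
7: 0
Total: 5 + 3 + 3 + 1 + 0 + 0 + 0 = 12

12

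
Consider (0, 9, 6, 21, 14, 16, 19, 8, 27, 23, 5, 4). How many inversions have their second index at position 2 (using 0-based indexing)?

1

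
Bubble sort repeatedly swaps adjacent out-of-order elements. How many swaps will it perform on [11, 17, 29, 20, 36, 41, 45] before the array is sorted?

Minimum adjacent swaps = number of inversions (each swap of adjacent out-of-order elements removes one inversion and no swap can remove more).
Count inversions — for each element, later elements that are smaller:
11: none → 0
17: none → 0
29: 20 → 1
20: none → 0
36: none → 0
41: none → 0
45: none → 0
Total inversions: 0 + 0 + 1 + 0 + 0 + 0 + 0 = 1

1 swap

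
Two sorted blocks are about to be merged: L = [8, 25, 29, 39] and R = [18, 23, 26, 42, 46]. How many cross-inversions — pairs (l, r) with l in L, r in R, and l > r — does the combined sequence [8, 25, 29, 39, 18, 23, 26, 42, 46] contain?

Take each right-half value and tally the left-half values above it:
r = 18: 25, 29, 39 → 3
r = 23: 25, 29, 39 → 3
r = 26: 29, 39 → 2
r = 42: none → 0
r = 46: none → 0
Cross-inversions: 3 + 3 + 2 + 0 + 0 = 8

8 cross-inversions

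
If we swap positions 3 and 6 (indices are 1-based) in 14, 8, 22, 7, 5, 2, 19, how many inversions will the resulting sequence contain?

9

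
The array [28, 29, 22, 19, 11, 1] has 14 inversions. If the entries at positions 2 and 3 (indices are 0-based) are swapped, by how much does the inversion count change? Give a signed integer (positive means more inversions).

-1

Positions 2 and 3 hold 22 and 19; after swapping, the array is [28, 29, 19, 22, 11, 1].
Element-by-element contributions:
28: 4
29: 4
19: 2
22: 2
11: 1
1: 0
Sum: 4 + 4 + 2 + 2 + 1 + 0 = 13
Change: 13 − 14 = -1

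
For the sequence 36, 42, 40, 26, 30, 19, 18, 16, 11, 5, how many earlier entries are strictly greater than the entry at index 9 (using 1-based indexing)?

The element at index 9 is 11.
Elements before it: 36, 42, 40, 26, 30, 19, 18, 16
Those larger than 11: 36, 42, 40, 26, 30, 19, 18, 16

8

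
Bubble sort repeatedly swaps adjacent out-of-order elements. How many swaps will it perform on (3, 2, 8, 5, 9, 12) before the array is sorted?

The minimum number of adjacent swaps to sort an array equals its inversion count, since every such swap removes exactly one inversion.
Count inversions — for each element, later elements that are smaller:
3: 2 → 1
2: none → 0
8: 5 → 1
5: none → 0
9: none → 0
12: none → 0
Total inversions: 1 + 0 + 1 + 0 + 0 + 0 = 2

2 adjacent swaps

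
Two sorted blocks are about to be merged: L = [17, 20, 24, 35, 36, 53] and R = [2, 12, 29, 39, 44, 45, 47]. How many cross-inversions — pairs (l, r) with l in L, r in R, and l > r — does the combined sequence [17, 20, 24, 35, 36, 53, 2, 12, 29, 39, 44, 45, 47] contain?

19 cross-inversions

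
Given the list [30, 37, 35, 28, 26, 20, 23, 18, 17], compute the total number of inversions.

Element-by-element contributions:
30 → 28, 26, 20, 23, 18, 17 → 6
37 → 35, 28, 26, 20, 23, 18, 17 → 7
35 → 28, 26, 20, 23, 18, 17 → 6
28 → 26, 20, 23, 18, 17 → 5
26 → 20, 23, 18, 17 → 4
20 → 18, 17 → 2
23 → 18, 17 → 2
18 → 17 → 1
17 → none → 0
Sum: 6 + 7 + 6 + 5 + 4 + 2 + 2 + 1 + 0 = 33

33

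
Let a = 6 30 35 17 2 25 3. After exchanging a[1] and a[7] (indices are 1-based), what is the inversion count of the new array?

Positions 1 and 7 hold 6 and 3; after swapping, the array is [3, 30, 35, 17, 2, 25, 6].
Sweep left to right; for each value list the smaller values that follow it:
3 → 2 → 1
30 → 17, 2, 25, 6 → 4
35 → 17, 2, 25, 6 → 4
17 → 2, 6 → 2
2 → none → 0
25 → 6 → 1
6 → none → 0
Sum: 1 + 4 + 4 + 2 + 0 + 1 + 0 = 12

12 inversions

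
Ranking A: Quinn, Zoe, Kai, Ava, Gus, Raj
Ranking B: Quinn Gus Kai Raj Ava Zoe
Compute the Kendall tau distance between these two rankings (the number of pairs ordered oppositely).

7

Assign each item its position (1..6) in the first ordering, then rewrite the second ordering as that position sequence:
positions: Quinn→1, Zoe→2, Kai→3, Ava→4, Gus→5, Raj→6
second ordering as positions: [1, 5, 3, 6, 4, 2]
Discordant pairs = inversions in this position sequence.
1: 0
5: 3, 4, 2 → 3
3: 2 → 1
6: 4, 2 → 2
4: 2 → 1
2: 0
Total: 0 + 3 + 1 + 2 + 1 + 0 = 7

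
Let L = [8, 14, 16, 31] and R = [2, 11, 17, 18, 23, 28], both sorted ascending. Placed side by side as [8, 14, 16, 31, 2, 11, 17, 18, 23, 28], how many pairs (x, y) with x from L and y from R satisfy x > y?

Count, for every r in R, how many entries of L exceed r:
r = 2: 8, 14, 16, 31 → 4
r = 11: 14, 16, 31 → 3
r = 17: 31 → 1
r = 18: 31 → 1
r = 23: 31 → 1
r = 28: 31 → 1
Cross-inversions: 4 + 3 + 1 + 1 + 1 + 1 = 11

11 cross-inversions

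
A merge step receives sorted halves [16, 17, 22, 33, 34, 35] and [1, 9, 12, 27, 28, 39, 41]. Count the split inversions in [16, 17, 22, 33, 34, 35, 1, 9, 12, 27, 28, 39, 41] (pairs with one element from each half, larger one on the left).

Count, for every r in R, how many entries of L exceed r:
r = 1: 16, 17, 22, 33, 34, 35 → 6
r = 9: 16, 17, 22, 33, 34, 35 → 6
r = 12: 16, 17, 22, 33, 34, 35 → 6
r = 27: 33, 34, 35 → 3
r = 28: 33, 34, 35 → 3
r = 39: none → 0
r = 41: none → 0
Cross-inversions: 6 + 6 + 6 + 3 + 3 + 0 + 0 = 24

24 cross-inversions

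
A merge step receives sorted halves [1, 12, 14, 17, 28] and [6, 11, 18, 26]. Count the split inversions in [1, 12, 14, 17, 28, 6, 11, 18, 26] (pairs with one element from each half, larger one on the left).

10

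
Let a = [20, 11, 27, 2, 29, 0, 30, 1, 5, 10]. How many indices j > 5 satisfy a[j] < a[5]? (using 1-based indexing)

4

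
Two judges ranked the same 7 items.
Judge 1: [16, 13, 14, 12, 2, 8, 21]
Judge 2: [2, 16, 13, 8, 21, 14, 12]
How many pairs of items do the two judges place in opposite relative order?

Assign each item its position (1..7) in the first ordering, then rewrite the second ordering as that position sequence:
positions: 16→1, 13→2, 14→3, 12→4, 2→5, 8→6, 21→7
second ordering as positions: [5, 1, 2, 6, 7, 3, 4]
Discordant pairs = inversions in this position sequence.
5: 1, 2, 3, 4 → 4
1: 0
2: 0
6: 3, 4 → 2
7: 3, 4 → 2
3: 0
4: 0
Total: 4 + 0 + 0 + 2 + 2 + 0 + 0 = 8

8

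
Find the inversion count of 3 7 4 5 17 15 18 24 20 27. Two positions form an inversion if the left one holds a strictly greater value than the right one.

4

Count, for each position, how many later elements it exceeds:
3 → none → 0
7 → 4, 5 → 2
4 → none → 0
5 → none → 0
17 → 15 → 1
15 → none → 0
18 → none → 0
24 → 20 → 1
20 → none → 0
27 → none → 0
Sum: 0 + 2 + 0 + 0 + 1 + 0 + 0 + 1 + 0 + 0 = 4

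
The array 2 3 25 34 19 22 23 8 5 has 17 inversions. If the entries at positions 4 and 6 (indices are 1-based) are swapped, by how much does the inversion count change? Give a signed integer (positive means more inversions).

-1

Positions 4 and 6 hold 34 and 22; after swapping, the array is [2, 3, 25, 22, 19, 34, 23, 8, 5].
Sweep left to right; for each value list the smaller values that follow it:
2: 0
3: 0
25: 5
22: 3
19: 2
34: 3
23: 2
8: 1
5: 0
Sum: 0 + 0 + 5 + 3 + 2 + 3 + 2 + 1 + 0 = 16
Change: 16 − 17 = -1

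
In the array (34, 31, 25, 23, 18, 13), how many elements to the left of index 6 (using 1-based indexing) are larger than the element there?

5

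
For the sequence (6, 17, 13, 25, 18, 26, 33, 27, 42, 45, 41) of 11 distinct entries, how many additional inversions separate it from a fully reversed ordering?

Maximum inversions for 11 distinct elements is C(11, 2) = 11·10/2 = 55.
Current inversions — for each element, count later smaller elements:
6: 0
17: 1
13: 0
25: 1
18: 0
26: 0
33: 1
27: 0
42: 1
45: 1
41: 0
Current total: 0 + 1 + 0 + 1 + 0 + 0 + 1 + 0 + 1 + 1 + 0 = 5
Shortfall: 55 − 5 = 50

50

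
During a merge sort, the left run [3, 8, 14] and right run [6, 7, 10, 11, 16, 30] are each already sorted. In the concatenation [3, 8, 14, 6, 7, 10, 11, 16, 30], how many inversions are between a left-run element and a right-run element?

Take each right-half value and tally the left-half values above it:
r = 6: 8, 14 → 2
r = 7: 8, 14 → 2
r = 10: 14 → 1
r = 11: 14 → 1
r = 16: none → 0
r = 30: none → 0
Cross-inversions: 2 + 2 + 1 + 1 + 0 + 0 = 6

6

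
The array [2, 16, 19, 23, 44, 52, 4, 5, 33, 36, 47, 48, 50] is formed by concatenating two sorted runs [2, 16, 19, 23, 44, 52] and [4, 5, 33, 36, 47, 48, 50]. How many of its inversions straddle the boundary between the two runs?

Take each right-half value and tally the left-half values above it:
r = 4: 16, 19, 23, 44, 52 → 5
r = 5: 16, 19, 23, 44, 52 → 5
r = 33: 44, 52 → 2
r = 36: 44, 52 → 2
r = 47: 52 → 1
r = 48: 52 → 1
r = 50: 52 → 1
Cross-inversions: 5 + 5 + 2 + 2 + 1 + 1 + 1 = 17

17 cross-inversions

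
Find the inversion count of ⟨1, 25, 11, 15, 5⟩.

There are 5 out-of-order pairs.

Count, for each position, how many later elements it exceeds:
1 → none → 0
25 → 11, 15, 5 → 3
11 → 5 → 1
15 → 5 → 1
5 → none → 0
Sum: 0 + 3 + 1 + 1 + 0 = 5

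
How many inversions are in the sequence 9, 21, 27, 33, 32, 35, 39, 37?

2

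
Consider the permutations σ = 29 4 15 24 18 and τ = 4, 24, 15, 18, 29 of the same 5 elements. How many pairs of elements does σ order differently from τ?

5 discordant pairs

Assign each item its position (1..5) in the first ordering, then rewrite the second ordering as that position sequence:
positions: 29→1, 4→2, 15→3, 24→4, 18→5
second ordering as positions: [2, 4, 3, 5, 1]
Discordant pairs = inversions in this position sequence.
2: 1 → 1
4: 3, 1 → 2
3: 1 → 1
5: 1 → 1
1: 0
Total: 1 + 2 + 1 + 1 + 0 = 5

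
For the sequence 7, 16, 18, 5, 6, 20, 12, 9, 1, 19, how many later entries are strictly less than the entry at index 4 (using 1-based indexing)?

1 such element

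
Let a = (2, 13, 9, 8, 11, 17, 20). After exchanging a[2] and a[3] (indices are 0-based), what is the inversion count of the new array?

3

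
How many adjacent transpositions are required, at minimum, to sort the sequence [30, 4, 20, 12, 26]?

5

The minimum number of adjacent swaps to sort an array equals its inversion count, since every such swap removes exactly one inversion.
Count inversions — for each element, later elements that are smaller:
30: 4, 20, 12, 26 → 4
4: none → 0
20: 12 → 1
12: none → 0
26: none → 0
Total inversions: 4 + 0 + 1 + 0 + 0 = 5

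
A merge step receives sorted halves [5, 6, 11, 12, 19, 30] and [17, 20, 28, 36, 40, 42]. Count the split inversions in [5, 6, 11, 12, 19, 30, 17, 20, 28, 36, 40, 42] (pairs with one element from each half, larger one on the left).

Count, for every r in R, how many entries of L exceed r:
r = 17: 19, 30 → 2
r = 20: 30 → 1
r = 28: 30 → 1
r = 36: none → 0
r = 40: none → 0
r = 42: none → 0
Cross-inversions: 2 + 1 + 1 + 0 + 0 + 0 = 4

4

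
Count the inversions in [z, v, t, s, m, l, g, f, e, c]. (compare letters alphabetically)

45

Count, for each position, how many later elements it exceeds:
z: 9
v: 8
t: 7
s: 6
m: 5
l: 4
g: 3
f: 2
e: 1
c: 0
Sum: 9 + 8 + 7 + 6 + 5 + 4 + 3 + 2 + 1 + 0 = 45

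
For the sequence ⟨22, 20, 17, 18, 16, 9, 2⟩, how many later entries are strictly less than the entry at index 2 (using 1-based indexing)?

5 such elements

The element at index 2 is 20.
Elements after it: 17, 18, 16, 9, 2
Those smaller than 20: 17, 18, 16, 9, 2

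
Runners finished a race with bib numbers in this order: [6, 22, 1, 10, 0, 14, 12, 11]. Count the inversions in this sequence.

For each element, count later entries that are smaller:
6 → 1, 0 → 2
22 → 1, 10, 0, 14, 12, 11 → 6
1 → 0 → 1
10 → 0 → 1
0 → none → 0
14 → 12, 11 → 2
12 → 11 → 1
11 → none → 0
Sum: 2 + 6 + 1 + 1 + 0 + 2 + 1 + 0 = 13

Inversions: 13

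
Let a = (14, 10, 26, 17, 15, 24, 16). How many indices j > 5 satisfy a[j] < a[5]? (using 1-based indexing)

The element at index 5 is 15.
Elements after it: 24, 16
None of them are smaller than 15.

0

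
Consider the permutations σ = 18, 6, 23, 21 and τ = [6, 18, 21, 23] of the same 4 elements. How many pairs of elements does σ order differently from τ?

2 discordant pairs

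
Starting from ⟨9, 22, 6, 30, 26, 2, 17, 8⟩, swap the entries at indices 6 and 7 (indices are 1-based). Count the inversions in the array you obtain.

Inversions: 17

Positions 6 and 7 hold 2 and 17; after swapping, the array is [9, 22, 6, 30, 26, 17, 2, 8].
Element-by-element contributions:
9 → 6, 2, 8 → 3
22 → 6, 17, 2, 8 → 4
6 → 2 → 1
30 → 26, 17, 2, 8 → 4
26 → 17, 2, 8 → 3
17 → 2, 8 → 2
2 → none → 0
8 → none → 0
Sum: 3 + 4 + 1 + 4 + 3 + 2 + 0 + 0 = 17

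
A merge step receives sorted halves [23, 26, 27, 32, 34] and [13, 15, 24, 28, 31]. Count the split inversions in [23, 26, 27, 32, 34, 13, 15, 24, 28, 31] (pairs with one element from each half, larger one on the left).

18

Count, for every r in R, how many entries of L exceed r:
r = 13: 23, 26, 27, 32, 34 → 5
r = 15: 23, 26, 27, 32, 34 → 5
r = 24: 26, 27, 32, 34 → 4
r = 28: 32, 34 → 2
r = 31: 32, 34 → 2
Cross-inversions: 5 + 5 + 4 + 2 + 2 = 18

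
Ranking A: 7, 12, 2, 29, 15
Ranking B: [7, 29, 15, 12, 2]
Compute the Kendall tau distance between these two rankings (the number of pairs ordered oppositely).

4 discordant pairs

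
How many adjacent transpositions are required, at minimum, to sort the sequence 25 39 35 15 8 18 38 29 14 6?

There are 31 adjacent swaps.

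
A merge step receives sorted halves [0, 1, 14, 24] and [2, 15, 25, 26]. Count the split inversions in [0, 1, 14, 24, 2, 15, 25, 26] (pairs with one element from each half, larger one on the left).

3

Count, for every r in R, how many entries of L exceed r:
r = 2: 14, 24 → 2
r = 15: 24 → 1
r = 25: none → 0
r = 26: none → 0
Cross-inversions: 2 + 1 + 0 + 0 = 3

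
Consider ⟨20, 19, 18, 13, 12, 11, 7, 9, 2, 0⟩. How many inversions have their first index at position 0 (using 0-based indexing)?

9 such elements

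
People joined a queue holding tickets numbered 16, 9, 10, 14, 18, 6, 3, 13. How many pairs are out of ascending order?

Element-by-element contributions:
16: 6
9: 2
10: 2
14: 3
18: 3
6: 1
3: 0
13: 0
Sum: 6 + 2 + 2 + 3 + 3 + 1 + 0 + 0 = 17

17 inversions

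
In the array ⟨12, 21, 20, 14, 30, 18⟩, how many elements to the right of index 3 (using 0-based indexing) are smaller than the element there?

0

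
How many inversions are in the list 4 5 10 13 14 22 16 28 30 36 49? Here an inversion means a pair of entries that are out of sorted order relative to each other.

1

Count, for each position, how many later elements it exceeds:
4 → none → 0
5 → none → 0
10 → none → 0
13 → none → 0
14 → none → 0
22 → 16 → 1
16 → none → 0
28 → none → 0
30 → none → 0
36 → none → 0
49 → none → 0
Sum: 0 + 0 + 0 + 0 + 0 + 1 + 0 + 0 + 0 + 0 + 0 = 1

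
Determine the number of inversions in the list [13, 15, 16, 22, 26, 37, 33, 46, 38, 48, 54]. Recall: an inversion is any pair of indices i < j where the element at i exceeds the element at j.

2

Count, for each position, how many later elements it exceeds:
13: 0
15: 0
16: 0
22: 0
26: 0
37: 1
33: 0
46: 1
38: 0
48: 0
54: 0
Sum: 0 + 0 + 0 + 0 + 0 + 1 + 0 + 1 + 0 + 0 + 0 = 2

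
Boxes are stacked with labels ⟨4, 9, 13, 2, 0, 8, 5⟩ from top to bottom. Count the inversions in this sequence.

There are 12 inversions.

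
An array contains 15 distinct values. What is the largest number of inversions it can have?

The maximum occurs when the array is in strictly decreasing order: every one of the C(15, 2) pairs is inverted.
C(15, 2) = 15·14/2 = 105

105 inversions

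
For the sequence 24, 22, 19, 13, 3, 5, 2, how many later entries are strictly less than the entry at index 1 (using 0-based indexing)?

5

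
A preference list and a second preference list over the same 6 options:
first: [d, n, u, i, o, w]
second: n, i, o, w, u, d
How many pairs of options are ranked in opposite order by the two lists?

8 pairs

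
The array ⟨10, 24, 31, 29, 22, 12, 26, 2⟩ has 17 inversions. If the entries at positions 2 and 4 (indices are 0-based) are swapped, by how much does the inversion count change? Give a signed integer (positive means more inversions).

Positions 2 and 4 hold 31 and 22; after swapping, the array is [10, 24, 22, 29, 31, 12, 26, 2].
Count, for each position, how many later elements it exceeds:
10: 1
24: 3
22: 2
29: 3
31: 3
12: 1
26: 1
2: 0
Sum: 1 + 3 + 2 + 3 + 3 + 1 + 1 + 0 = 14
Change: 14 − 17 = -3

-3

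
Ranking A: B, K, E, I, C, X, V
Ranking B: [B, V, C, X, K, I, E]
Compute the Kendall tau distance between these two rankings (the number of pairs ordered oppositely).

Assign each item its position (1..7) in the first ordering, then rewrite the second ordering as that position sequence:
positions: B→1, K→2, E→3, I→4, C→5, X→6, V→7
second ordering as positions: [1, 7, 5, 6, 2, 4, 3]
Discordant pairs = inversions in this position sequence.
1: 0
7: 5, 6, 2, 4, 3 → 5
5: 2, 4, 3 → 3
6: 2, 4, 3 → 3
2: 0
4: 3 → 1
3: 0
Total: 0 + 5 + 3 + 3 + 0 + 1 + 0 = 12

Discordant pairs: 12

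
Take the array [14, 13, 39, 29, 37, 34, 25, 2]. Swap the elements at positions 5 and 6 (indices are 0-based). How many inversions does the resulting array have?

15 inversions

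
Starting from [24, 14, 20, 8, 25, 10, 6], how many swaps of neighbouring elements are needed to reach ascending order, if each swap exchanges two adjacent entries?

Minimum adjacent swaps = number of inversions (each swap of adjacent out-of-order elements removes one inversion and no swap can remove more).
Count inversions — for each element, later elements that are smaller:
24: 14, 20, 8, 10, 6 → 5
14: 8, 10, 6 → 3
20: 8, 10, 6 → 3
8: 6 → 1
25: 10, 6 → 2
10: 6 → 1
6: none → 0
Total inversions: 5 + 3 + 3 + 1 + 2 + 1 + 0 = 15

There are 15 swaps.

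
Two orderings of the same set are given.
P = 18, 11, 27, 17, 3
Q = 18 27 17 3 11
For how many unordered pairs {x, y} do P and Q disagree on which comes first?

3 disagreeing pairs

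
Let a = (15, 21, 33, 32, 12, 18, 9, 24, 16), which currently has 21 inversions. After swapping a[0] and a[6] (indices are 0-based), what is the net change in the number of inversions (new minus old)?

Positions 0 and 6 hold 15 and 9; after swapping, the array is [9, 21, 33, 32, 12, 18, 15, 24, 16].
Sweep left to right; for each value list the smaller values that follow it:
9: 0
21: 4
33: 6
32: 5
12: 0
18: 2
15: 0
24: 1
16: 0
Sum: 0 + 4 + 6 + 5 + 0 + 2 + 0 + 1 + 0 = 18
Change: 18 − 21 = -3

-3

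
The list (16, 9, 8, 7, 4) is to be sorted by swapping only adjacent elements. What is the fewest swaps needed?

Each adjacent swap fixes exactly one inversion, so the minimum swap count equals the number of inversions.
Count inversions — for each element, later elements that are smaller:
16: 9, 8, 7, 4 → 4
9: 8, 7, 4 → 3
8: 7, 4 → 2
7: 4 → 1
4: none → 0
Total inversions: 4 + 3 + 2 + 1 + 0 = 10

10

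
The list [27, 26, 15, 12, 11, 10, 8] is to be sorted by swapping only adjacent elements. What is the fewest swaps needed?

21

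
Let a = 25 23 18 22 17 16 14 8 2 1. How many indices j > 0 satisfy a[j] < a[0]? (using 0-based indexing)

9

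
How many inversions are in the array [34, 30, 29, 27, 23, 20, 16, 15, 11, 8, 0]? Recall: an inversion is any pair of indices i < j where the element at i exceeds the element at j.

Sweep left to right; for each value list the smaller values that follow it:
34 → 30, 29, 27, 23, 20, 16, 15, 11, 8, 0 → 10
30 → 29, 27, 23, 20, 16, 15, 11, 8, 0 → 9
29 → 27, 23, 20, 16, 15, 11, 8, 0 → 8
27 → 23, 20, 16, 15, 11, 8, 0 → 7
23 → 20, 16, 15, 11, 8, 0 → 6
20 → 16, 15, 11, 8, 0 → 5
16 → 15, 11, 8, 0 → 4
15 → 11, 8, 0 → 3
11 → 8, 0 → 2
8 → 0 → 1
0 → none → 0
Sum: 10 + 9 + 8 + 7 + 6 + 5 + 4 + 3 + 2 + 1 + 0 = 55

55 inversions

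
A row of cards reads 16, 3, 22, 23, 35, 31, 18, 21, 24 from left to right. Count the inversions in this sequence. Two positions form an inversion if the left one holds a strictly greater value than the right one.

Element-by-element contributions:
16 → 3 → 1
3 → none → 0
22 → 18, 21 → 2
23 → 18, 21 → 2
35 → 31, 18, 21, 24 → 4
31 → 18, 21, 24 → 3
18 → none → 0
21 → none → 0
24 → none → 0
Sum: 1 + 0 + 2 + 2 + 4 + 3 + 0 + 0 + 0 = 12

12 inversions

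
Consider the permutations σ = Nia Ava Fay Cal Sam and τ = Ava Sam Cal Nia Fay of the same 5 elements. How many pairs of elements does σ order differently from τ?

6 discordant pairs

Assign each item its position (1..5) in the first ordering, then rewrite the second ordering as that position sequence:
positions: Nia→1, Ava→2, Fay→3, Cal→4, Sam→5
second ordering as positions: [2, 5, 4, 1, 3]
Discordant pairs = inversions in this position sequence.
2: 1 → 1
5: 4, 1, 3 → 3
4: 1, 3 → 2
1: 0
3: 0
Total: 1 + 3 + 2 + 0 + 0 = 6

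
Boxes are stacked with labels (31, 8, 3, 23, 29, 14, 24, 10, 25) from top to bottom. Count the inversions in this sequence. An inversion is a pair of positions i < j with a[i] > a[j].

For each element, count later entries that are smaller:
31: 8
8: 1
3: 0
23: 2
29: 4
14: 1
24: 1
10: 0
25: 0
Sum: 8 + 1 + 0 + 2 + 4 + 1 + 1 + 0 + 0 = 17

17 inversions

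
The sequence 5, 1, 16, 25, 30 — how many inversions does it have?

Element-by-element contributions:
5: 1
1: 0
16: 0
25: 0
30: 0
Sum: 1 + 0 + 0 + 0 + 0 = 1

There is 1 inversion.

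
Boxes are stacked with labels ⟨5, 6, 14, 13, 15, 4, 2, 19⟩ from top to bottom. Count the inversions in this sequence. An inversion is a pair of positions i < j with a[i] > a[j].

12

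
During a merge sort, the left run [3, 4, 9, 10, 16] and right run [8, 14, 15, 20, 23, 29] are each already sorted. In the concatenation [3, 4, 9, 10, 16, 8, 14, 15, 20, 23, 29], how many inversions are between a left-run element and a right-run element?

Take each right-half value and tally the left-half values above it:
r = 8: 9, 10, 16 → 3
r = 14: 16 → 1
r = 15: 16 → 1
r = 20: none → 0
r = 23: none → 0
r = 29: none → 0
Cross-inversions: 3 + 1 + 1 + 0 + 0 + 0 = 5

5 cross-inversions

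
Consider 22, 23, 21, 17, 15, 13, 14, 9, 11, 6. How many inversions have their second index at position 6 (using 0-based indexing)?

5 such elements

The element at index 6 is 14.
Elements before it: 22, 23, 21, 17, 15, 13
Those larger than 14: 22, 23, 21, 17, 15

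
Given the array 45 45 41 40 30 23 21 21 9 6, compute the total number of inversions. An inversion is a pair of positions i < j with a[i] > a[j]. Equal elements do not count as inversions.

Sweep left to right; for each value list the smaller values that follow it:
45 → 41, 40, 30, 23, 21, 21, 9, 6 → 8
45 → 41, 40, 30, 23, 21, 21, 9, 6 → 8
41 → 40, 30, 23, 21, 21, 9, 6 → 7
40 → 30, 23, 21, 21, 9, 6 → 6
30 → 23, 21, 21, 9, 6 → 5
23 → 21, 21, 9, 6 → 4
21 → 9, 6 → 2
21 → 9, 6 → 2
9 → 6 → 1
6 → none → 0
Sum: 8 + 8 + 7 + 6 + 5 + 4 + 2 + 2 + 1 + 0 = 43

43 inversions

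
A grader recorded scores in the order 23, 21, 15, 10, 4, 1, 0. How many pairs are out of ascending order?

21 inversions

Count, for each position, how many later elements it exceeds:
23 → 21, 15, 10, 4, 1, 0 → 6
21 → 15, 10, 4, 1, 0 → 5
15 → 10, 4, 1, 0 → 4
10 → 4, 1, 0 → 3
4 → 1, 0 → 2
1 → 0 → 1
0 → none → 0
Sum: 6 + 5 + 4 + 3 + 2 + 1 + 0 = 21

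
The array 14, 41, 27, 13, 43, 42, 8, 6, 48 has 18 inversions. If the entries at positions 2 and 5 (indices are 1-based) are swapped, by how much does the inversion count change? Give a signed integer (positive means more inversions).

Positions 2 and 5 hold 41 and 43; after swapping, the array is [14, 43, 27, 13, 41, 42, 8, 6, 48].
Sweep left to right; for each value list the smaller values that follow it:
14 → 13, 8, 6 → 3
43 → 27, 13, 41, 42, 8, 6 → 6
27 → 13, 8, 6 → 3
13 → 8, 6 → 2
41 → 8, 6 → 2
42 → 8, 6 → 2
8 → 6 → 1
6 → none → 0
48 → none → 0
Sum: 3 + 6 + 3 + 2 + 2 + 2 + 1 + 0 + 0 = 19
Change: 19 − 18 = +1

+1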